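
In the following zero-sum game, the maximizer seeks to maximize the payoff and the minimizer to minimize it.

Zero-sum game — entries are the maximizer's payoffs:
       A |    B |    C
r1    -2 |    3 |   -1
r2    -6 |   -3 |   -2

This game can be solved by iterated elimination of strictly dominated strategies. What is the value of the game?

-2

Row r2 is strictly dominated by row r1 (-2>-6, 3>-3, -1>-2); eliminate r2.
Column B is strictly dominated by A for the minimizer (-2<3); eliminate B.
Column C is strictly dominated by A for the minimizer (-2<-1); eliminate C.
Only (r1, A) remains, with payoff -2.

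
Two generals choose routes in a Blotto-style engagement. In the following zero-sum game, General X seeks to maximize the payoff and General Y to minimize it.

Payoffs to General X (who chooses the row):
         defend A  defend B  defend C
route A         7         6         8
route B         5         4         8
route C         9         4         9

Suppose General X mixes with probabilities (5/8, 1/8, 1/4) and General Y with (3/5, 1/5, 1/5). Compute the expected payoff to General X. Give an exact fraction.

Against (3/5, 1/5, 1/5), each row's expected payoff is route A: 7; route B: 27/5; route C: 8.
Taking the (5/8, 1/8, 1/4)-weighted average: (5/8)·(7) + (1/8)·(27/5) + (1/4)·(8) = 141/20.

141/20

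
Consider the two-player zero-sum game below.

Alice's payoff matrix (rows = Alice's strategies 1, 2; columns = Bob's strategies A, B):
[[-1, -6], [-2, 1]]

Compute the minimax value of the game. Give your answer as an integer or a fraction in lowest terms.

Row minima are -6 and -2, so Alice's maximin is -2; column maxima are -1 and 1, so Bob's minimax is -1. These differ, so the equilibrium is in mixed strategies.
Let Alice play 1 with probability p. Bob is indifferent when −p − 2(1−p) = −6p + (1−p), giving p = 3/8.
Let Bob play A with probability q. Alice is indifferent when −q − 6(1−q) = −2q + (1−q), giving q = 7/8.
The value is -1·(7/8) + (-6)·(1/8) = -13/8.

-13/8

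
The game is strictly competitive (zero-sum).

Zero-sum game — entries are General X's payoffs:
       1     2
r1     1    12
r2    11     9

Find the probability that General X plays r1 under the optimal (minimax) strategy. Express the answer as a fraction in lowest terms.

Row minima are 1 and 9, so General X's maximin is 9; column maxima are 11 and 12, so General Y's minimax is 11. These differ, so the equilibrium is in mixed strategies.
Let General X play r1 with probability p. General Y is indifferent when p + 11(1−p) = 12p + 9(1−p), giving p = 2/13.

2/13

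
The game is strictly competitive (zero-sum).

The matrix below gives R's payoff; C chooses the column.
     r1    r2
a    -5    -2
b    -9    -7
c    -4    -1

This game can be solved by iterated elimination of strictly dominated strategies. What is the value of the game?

Row b is strictly dominated by row a (-5>-9, -2>-7); eliminate b.
Column r2 is strictly dominated by r1 for C (-5<-2, -4<-1); eliminate r2.
Row a is strictly dominated by row c (-4>-5); eliminate a.
Only (c, r1) remains, with payoff -4.

-4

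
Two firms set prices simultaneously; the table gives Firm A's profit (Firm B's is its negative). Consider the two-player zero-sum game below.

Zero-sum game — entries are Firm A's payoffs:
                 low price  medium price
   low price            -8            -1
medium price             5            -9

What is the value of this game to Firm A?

Row minima are -8 and -9, so Firm A's maximin is -8; column maxima are 5 and -1, so Firm B's minimax is -1. These differ, so the equilibrium is in mixed strategies.
Let Firm A play low price with probability p. Firm B is indifferent when −8p + 5(1−p) = −p − 9(1−p), giving p = 2/3.
Let Firm B play low price with probability q. Firm A is indifferent when −8q − (1−q) = 5q − 9(1−q), giving q = 8/21.
The value is -8·(8/21) + (-1)·(13/21) = -11/3.

-11/3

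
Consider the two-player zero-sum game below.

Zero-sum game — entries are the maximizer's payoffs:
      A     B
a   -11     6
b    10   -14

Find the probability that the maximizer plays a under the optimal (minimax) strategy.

24/41

Row minima are -11 and -14, so the maximizer's maximin is -11; column maxima are 10 and 6, so the minimizer's minimax is 6. These differ, so the equilibrium is in mixed strategies.
Let the maximizer play a with probability p. The minimizer is indifferent when −11p + 10(1−p) = 6p − 14(1−p), giving p = 24/41.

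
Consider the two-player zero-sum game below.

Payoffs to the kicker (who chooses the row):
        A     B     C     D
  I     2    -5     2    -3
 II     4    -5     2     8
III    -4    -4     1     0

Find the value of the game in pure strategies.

Row minima: -5, -5, -4 → the kicker's maximin is -4.
Column maxima: 4, -4, 2, 8 → the goalkeeper's minimax is -4.
They coincide at (III, B), so the value is -4.

-4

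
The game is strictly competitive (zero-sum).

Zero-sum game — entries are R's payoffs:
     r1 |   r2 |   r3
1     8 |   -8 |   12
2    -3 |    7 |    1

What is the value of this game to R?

16/13

Column r3 is strictly dominated by r1 for C (it gives R more in every row).
The remaining 2×2 game on (1, 2) × (r1, r2) has no saddle point. Let R play 1 with probability p; indifference gives 8p − 3(1−p) = −8p + 7(1−p), so p = 5/13.
Similarly C's optimal q on r1 is 15/26, and the value is 8·(15/26) + (-8)·(11/26) = 16/13.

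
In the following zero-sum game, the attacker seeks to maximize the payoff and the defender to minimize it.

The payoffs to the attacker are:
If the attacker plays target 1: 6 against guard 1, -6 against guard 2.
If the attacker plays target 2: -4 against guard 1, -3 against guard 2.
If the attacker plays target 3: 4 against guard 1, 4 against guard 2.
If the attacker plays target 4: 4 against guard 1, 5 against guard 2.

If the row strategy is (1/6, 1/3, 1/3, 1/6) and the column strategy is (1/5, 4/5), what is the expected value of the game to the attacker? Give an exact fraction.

7/15

Against (1/5, 4/5), each row's expected payoff is target 1: -18/5; target 2: -16/5; target 3: 4; target 4: 24/5.
Taking the (1/6, 1/3, 1/3, 1/6)-weighted average: (1/6)·(-18/5) + (1/3)·(-16/5) + (1/3)·(4) + (1/6)·(24/5) = 7/15.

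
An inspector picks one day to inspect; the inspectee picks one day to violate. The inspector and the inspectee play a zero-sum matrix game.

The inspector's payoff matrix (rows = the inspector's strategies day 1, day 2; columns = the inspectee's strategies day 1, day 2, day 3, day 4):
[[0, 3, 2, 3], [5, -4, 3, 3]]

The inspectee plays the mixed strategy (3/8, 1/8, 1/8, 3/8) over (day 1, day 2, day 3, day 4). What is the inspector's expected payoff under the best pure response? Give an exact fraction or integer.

day 1: (0)·(3/8) + (3)·(1/8) + (2)·(1/8) + (3)·(3/8) = 7/4.
day 2: (5)·(3/8) + (-4)·(1/8) + (3)·(1/8) + (3)·(3/8) = 23/8.
The best pure response is day 2 with expected payoff 23/8.

23/8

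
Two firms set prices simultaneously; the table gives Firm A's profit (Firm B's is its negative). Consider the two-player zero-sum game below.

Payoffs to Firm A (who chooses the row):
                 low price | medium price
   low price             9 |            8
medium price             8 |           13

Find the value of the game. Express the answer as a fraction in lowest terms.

53/6

Row minima are 8 and 8, so Firm A's maximin is 8; column maxima are 9 and 13, so Firm B's minimax is 9. These differ, so the equilibrium is in mixed strategies.
Let Firm A play low price with probability p. Firm B is indifferent when 9p + 8(1−p) = 8p + 13(1−p), giving p = 5/6.
Let Firm B play low price with probability q. Firm A is indifferent when 9q + 8(1−q) = 8q + 13(1−q), giving q = 5/6.
The value is 9·(5/6) + (8)·(1/6) = 53/6.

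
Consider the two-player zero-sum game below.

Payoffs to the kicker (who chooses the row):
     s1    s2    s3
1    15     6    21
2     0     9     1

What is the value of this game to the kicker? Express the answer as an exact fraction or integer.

Column s3 is strictly dominated by s1 for the goalkeeper (it gives the kicker more in every row).
The remaining 2×2 game on (1, 2) × (s1, s2) has no saddle point. Let the kicker play 1 with probability p; indifference gives 15p = 6p + 9(1−p), so p = 1/2.
Similarly the goalkeeper's optimal q on s1 is 1/6, and the value is 15·(1/6) + (6)·(5/6) = 15/2.

15/2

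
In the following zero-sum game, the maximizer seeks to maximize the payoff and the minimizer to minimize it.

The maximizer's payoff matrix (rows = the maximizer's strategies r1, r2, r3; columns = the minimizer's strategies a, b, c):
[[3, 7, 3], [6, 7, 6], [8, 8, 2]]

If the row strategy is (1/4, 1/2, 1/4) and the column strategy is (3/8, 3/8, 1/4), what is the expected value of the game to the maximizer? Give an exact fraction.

Against (3/8, 3/8, 1/4), each row's expected payoff is r1: 9/2; r2: 51/8; r3: 13/2.
Taking the (1/4, 1/2, 1/4)-weighted average: (1/4)·(9/2) + (1/2)·(51/8) + (1/4)·(13/2) = 95/16.

95/16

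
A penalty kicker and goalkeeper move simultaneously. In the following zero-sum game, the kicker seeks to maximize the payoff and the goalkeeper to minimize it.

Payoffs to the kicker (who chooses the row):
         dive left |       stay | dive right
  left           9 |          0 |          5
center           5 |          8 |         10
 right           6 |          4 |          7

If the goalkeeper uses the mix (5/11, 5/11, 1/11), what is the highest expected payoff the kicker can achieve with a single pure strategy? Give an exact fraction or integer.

75/11

left: (9)·(5/11) + (0)·(5/11) + (5)·(1/11) = 50/11.
center: (5)·(5/11) + (8)·(5/11) + (10)·(1/11) = 75/11.
right: (6)·(5/11) + (4)·(5/11) + (7)·(1/11) = 57/11.
The best pure response is center with expected payoff 75/11.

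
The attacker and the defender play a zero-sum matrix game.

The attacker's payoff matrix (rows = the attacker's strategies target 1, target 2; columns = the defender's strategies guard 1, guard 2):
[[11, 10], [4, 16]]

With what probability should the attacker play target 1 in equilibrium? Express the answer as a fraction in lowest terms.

Row minima are 10 and 4, so the attacker's maximin is 10; column maxima are 11 and 16, so the defender's minimax is 11. These differ, so the equilibrium is in mixed strategies.
Let the attacker play target 1 with probability p. The defender is indifferent when 11p + 4(1−p) = 10p + 16(1−p), giving p = 12/13.

12/13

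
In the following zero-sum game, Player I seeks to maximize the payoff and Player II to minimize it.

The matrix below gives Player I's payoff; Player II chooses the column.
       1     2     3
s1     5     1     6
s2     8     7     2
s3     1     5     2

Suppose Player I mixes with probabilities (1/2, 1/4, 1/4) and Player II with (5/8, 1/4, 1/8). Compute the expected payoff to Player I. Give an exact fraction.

Against (5/8, 1/4, 1/8), each row's expected payoff is s1: 33/8; s2: 7; s3: 17/8.
Taking the (1/2, 1/4, 1/4)-weighted average: (1/2)·(33/8) + (1/4)·(7) + (1/4)·(17/8) = 139/32.

139/32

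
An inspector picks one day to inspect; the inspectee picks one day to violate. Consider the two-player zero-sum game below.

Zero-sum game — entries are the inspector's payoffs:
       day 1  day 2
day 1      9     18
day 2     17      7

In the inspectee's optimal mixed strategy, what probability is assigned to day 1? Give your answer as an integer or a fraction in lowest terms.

11/19

Row minima are 9 and 7, so the inspector's maximin is 9; column maxima are 17 and 18, so the inspectee's minimax is 17. These differ, so the equilibrium is in mixed strategies.
Let the inspectee play day 1 with probability q. The inspector is indifferent when 9q + 18(1−q) = 17q + 7(1−q), giving q = 11/19.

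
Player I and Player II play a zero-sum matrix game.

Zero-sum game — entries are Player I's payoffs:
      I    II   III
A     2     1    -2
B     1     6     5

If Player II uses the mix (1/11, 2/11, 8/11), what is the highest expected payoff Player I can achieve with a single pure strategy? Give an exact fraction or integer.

53/11

A: (2)·(1/11) + (1)·(2/11) + (-2)·(8/11) = -12/11.
B: (1)·(1/11) + (6)·(2/11) + (5)·(8/11) = 53/11.
The best pure response is B with expected payoff 53/11.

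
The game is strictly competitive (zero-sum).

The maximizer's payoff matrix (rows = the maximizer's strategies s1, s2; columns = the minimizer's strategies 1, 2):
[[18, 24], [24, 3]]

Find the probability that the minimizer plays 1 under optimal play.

7/9

Row minima are 18 and 3, so the maximizer's maximin is 18; column maxima are 24 and 24, so the minimizer's minimax is 24. These differ, so the equilibrium is in mixed strategies.
Let the minimizer play 1 with probability q. The maximizer is indifferent when 18q + 24(1−q) = 24q + 3(1−q), giving q = 7/9.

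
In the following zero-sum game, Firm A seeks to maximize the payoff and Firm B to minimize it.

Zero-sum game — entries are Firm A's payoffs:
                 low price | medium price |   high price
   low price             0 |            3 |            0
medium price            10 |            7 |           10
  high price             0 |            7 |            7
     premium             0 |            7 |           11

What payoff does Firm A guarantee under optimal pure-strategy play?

7

Row minima: 0, 7, 0, 0 → Firm A's maximin is 7.
Column maxima: 10, 7, 11 → Firm B's minimax is 7.
They coincide at (medium price, medium price), so the value is 7.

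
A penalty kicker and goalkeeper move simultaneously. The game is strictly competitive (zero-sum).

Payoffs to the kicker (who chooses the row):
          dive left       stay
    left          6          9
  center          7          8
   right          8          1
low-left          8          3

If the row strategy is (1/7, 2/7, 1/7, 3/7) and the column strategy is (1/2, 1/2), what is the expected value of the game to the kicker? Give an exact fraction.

87/14

Against (1/2, 1/2), each row's expected payoff is left: 15/2; center: 15/2; right: 9/2; low-left: 11/2.
Taking the (1/7, 2/7, 1/7, 3/7)-weighted average: (1/7)·(15/2) + (2/7)·(15/2) + (1/7)·(9/2) + (3/7)·(11/2) = 87/14.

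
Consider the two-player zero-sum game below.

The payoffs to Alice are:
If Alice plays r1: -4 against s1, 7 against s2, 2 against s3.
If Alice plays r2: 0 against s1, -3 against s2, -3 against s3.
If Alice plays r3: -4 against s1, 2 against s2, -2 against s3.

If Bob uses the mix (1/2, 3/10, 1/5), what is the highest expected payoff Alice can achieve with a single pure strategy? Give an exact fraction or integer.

1/2

r1: (-4)·(1/2) + (7)·(3/10) + (2)·(1/5) = 1/2.
r2: (0)·(1/2) + (-3)·(3/10) + (-3)·(1/5) = -3/2.
r3: (-4)·(1/2) + (2)·(3/10) + (-2)·(1/5) = -9/5.
The best pure response is r1 with expected payoff 1/2.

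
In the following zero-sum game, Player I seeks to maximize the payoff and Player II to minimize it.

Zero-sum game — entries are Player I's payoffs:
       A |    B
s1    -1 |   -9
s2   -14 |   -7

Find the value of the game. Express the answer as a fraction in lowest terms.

Row minima are -9 and -14, so Player I's maximin is -9; column maxima are -1 and -7, so Player II's minimax is -7. These differ, so the equilibrium is in mixed strategies.
Let Player I play s1 with probability p. Player II is indifferent when −p − 14(1−p) = −9p − 7(1−p), giving p = 7/15.
Let Player II play A with probability q. Player I is indifferent when −q − 9(1−q) = −14q − 7(1−q), giving q = 2/15.
The value is -1·(2/15) + (-9)·(13/15) = -119/15.

-119/15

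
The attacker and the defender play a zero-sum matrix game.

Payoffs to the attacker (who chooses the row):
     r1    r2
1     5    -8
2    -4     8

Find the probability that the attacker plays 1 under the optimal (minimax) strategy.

12/25

Row minima are -8 and -4, so the attacker's maximin is -4; column maxima are 5 and 8, so the defender's minimax is 5. These differ, so the equilibrium is in mixed strategies.
Let the attacker play 1 with probability p. The defender is indifferent when 5p − 4(1−p) = −8p + 8(1−p), giving p = 12/25.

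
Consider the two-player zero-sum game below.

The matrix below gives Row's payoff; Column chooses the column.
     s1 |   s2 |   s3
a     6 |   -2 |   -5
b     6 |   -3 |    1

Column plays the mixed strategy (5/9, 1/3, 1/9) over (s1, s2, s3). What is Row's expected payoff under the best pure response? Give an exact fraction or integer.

a: (6)·(5/9) + (-2)·(1/3) + (-5)·(1/9) = 19/9.
b: (6)·(5/9) + (-3)·(1/3) + (1)·(1/9) = 22/9.
The best pure response is b with expected payoff 22/9.

22/9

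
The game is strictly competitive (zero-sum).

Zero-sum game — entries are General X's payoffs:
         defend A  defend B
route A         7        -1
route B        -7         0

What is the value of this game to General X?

Row minima are -1 and -7, so General X's maximin is -1; column maxima are 7 and 0, so General Y's minimax is 0. These differ, so the equilibrium is in mixed strategies.
Let General X play route A with probability p. General Y is indifferent when 7p − 7(1−p) = −p, giving p = 7/15.
Let General Y play defend A with probability q. General X is indifferent when 7q − (1−q) = −7q, giving q = 1/15.
The value is 7·(1/15) + (-1)·(14/15) = -7/15.

-7/15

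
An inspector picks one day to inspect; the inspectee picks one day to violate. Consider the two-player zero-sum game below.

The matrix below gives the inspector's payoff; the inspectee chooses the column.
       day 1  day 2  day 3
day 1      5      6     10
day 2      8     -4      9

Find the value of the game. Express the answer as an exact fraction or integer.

68/13

Column day 3 is strictly dominated by day 1 for the inspectee (it gives the inspector more in every row).
The remaining 2×2 game on (day 1, day 2) × (day 1, day 2) has no saddle point. Let the inspector play day 1 with probability p; indifference gives 5p + 8(1−p) = 6p − 4(1−p), so p = 12/13.
Similarly the inspectee's optimal q on day 1 is 10/13, and the value is 5·(10/13) + (6)·(3/13) = 68/13.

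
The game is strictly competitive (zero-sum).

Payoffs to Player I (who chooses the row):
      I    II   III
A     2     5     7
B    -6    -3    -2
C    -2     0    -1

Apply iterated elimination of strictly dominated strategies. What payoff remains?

2

Row B is strictly dominated by row A (2>-6, 5>-3, 7>-2); eliminate B.
Row C is strictly dominated by row A (2>-2, 5>0, 7>-1); eliminate C.
Column II is strictly dominated by I for Player II (2<5); eliminate II.
Column III is strictly dominated by I for Player II (2<7); eliminate III.
Only (A, I) remains, with payoff 2.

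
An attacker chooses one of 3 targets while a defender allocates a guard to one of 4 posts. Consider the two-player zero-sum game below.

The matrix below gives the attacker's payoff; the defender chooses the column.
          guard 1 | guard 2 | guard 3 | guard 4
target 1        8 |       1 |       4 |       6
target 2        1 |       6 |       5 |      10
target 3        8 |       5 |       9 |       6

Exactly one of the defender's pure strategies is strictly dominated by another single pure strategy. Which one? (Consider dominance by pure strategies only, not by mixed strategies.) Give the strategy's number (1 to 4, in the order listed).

4

The defender prefers columns that give the attacker less. Compare guard 4 with guard 2: 1 < 6, 6 < 10, 5 < 6.
So guard 2 strictly dominates guard 4 for the defender; guard 4 is strictly dominated.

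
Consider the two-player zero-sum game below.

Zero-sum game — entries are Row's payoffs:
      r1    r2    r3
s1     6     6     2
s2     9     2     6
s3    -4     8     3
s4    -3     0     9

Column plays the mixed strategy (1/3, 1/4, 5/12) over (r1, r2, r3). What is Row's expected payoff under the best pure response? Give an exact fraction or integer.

s1: (6)·(1/3) + (6)·(1/4) + (2)·(5/12) = 13/3.
s2: (9)·(1/3) + (2)·(1/4) + (6)·(5/12) = 6.
s3: (-4)·(1/3) + (8)·(1/4) + (3)·(5/12) = 23/12.
s4: (-3)·(1/3) + (0)·(1/4) + (9)·(5/12) = 11/4.
The best pure response is s2 with expected payoff 6.

6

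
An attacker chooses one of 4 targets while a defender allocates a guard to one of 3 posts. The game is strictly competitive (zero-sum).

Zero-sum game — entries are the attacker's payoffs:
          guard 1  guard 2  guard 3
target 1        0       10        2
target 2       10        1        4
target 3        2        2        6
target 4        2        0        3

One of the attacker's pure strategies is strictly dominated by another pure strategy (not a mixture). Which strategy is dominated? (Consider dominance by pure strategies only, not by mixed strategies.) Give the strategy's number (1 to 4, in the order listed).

4

Compare target 4 with target 2: 10 > 2, 1 > 0, 4 > 3.
So target 2 strictly dominates target 4 for the attacker; target 4 is strictly dominated.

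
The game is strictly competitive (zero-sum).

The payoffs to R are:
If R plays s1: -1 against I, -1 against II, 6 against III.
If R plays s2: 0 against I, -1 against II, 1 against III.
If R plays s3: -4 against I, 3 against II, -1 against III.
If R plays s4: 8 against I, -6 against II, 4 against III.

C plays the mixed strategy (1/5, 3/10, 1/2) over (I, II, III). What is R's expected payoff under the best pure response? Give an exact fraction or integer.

5/2

s1: (-1)·(1/5) + (-1)·(3/10) + (6)·(1/2) = 5/2.
s2: (0)·(1/5) + (-1)·(3/10) + (1)·(1/2) = 1/5.
s3: (-4)·(1/5) + (3)·(3/10) + (-1)·(1/2) = -2/5.
s4: (8)·(1/5) + (-6)·(3/10) + (4)·(1/2) = 9/5.
The best pure response is s1 with expected payoff 5/2.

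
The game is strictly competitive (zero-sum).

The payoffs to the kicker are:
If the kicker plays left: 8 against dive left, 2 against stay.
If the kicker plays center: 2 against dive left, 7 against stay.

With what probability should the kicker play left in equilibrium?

5/11

Row minima are 2 and 2, so the kicker's maximin is 2; column maxima are 8 and 7, so the goalkeeper's minimax is 7. These differ, so the equilibrium is in mixed strategies.
Let the kicker play left with probability p. The goalkeeper is indifferent when 8p + 2(1−p) = 2p + 7(1−p), giving p = 5/11.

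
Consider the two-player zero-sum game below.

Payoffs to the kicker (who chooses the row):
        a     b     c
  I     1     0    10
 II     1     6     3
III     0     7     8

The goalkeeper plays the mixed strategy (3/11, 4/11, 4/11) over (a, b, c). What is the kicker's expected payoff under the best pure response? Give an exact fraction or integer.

60/11

I: (1)·(3/11) + (0)·(4/11) + (10)·(4/11) = 43/11.
II: (1)·(3/11) + (6)·(4/11) + (3)·(4/11) = 39/11.
III: (0)·(3/11) + (7)·(4/11) + (8)·(4/11) = 60/11.
The best pure response is III with expected payoff 60/11.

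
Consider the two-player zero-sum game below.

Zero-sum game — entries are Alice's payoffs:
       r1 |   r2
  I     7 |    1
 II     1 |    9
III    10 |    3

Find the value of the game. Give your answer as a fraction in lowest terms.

29/5

Row I is strictly dominated by row III, so Alice never plays it.
The remaining 2×2 game on (II, III) × (r1, r2) has no saddle point. Let Alice play II with probability p; indifference gives p + 10(1−p) = 9p + 3(1−p), so p = 7/15.
Similarly Bob's optimal q on r1 is 2/5, and the value is 1·(2/5) + (9)·(3/5) = 29/5.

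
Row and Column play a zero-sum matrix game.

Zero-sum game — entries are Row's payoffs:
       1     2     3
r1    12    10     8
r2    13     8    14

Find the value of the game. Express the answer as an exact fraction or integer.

Column 1 is strictly dominated by 2 for Column (it gives Row more in every row).
The remaining 2×2 game on (r1, r2) × (2, 3) has no saddle point. Let Row play r1 with probability p; indifference gives 10p + 8(1−p) = 8p + 14(1−p), so p = 3/4.
Similarly Column's optimal q on 2 is 3/4, and the value is 10·(3/4) + (8)·(1/4) = 19/2.

19/2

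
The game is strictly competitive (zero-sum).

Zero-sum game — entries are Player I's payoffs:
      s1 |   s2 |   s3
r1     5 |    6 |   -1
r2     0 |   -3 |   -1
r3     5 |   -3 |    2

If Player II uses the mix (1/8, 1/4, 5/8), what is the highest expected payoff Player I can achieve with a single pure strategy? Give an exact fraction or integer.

3/2

r1: (5)·(1/8) + (6)·(1/4) + (-1)·(5/8) = 3/2.
r2: (0)·(1/8) + (-3)·(1/4) + (-1)·(5/8) = -11/8.
r3: (5)·(1/8) + (-3)·(1/4) + (2)·(5/8) = 9/8.
The best pure response is r1 with expected payoff 3/2.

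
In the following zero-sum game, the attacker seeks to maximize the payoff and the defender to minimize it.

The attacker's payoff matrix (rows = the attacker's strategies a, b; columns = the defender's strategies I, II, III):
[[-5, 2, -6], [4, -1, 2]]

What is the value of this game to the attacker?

-2/11

Column I is strictly dominated by III for the defender (it gives the attacker more in every row).
The remaining 2×2 game on (a, b) × (II, III) has no saddle point. Let the attacker play a with probability p; indifference gives 2p − (1−p) = −6p + 2(1−p), so p = 3/11.
Similarly the defender's optimal q on II is 8/11, and the value is 2·(8/11) + (-6)·(3/11) = -2/11.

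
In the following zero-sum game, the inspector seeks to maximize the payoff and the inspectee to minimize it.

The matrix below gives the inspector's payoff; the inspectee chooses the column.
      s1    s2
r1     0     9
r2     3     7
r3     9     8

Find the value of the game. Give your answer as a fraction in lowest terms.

81/10

Row r2 is strictly dominated by row r3, so the inspector never plays it.
The remaining 2×2 game on (r1, r3) × (s1, s2) has no saddle point. Let the inspector play r1 with probability p; indifference gives 9(1−p) = 9p + 8(1−p), so p = 1/10.
Similarly the inspectee's optimal q on s1 is 1/10, and the value is 0·(1/10) + (9)·(9/10) = 81/10.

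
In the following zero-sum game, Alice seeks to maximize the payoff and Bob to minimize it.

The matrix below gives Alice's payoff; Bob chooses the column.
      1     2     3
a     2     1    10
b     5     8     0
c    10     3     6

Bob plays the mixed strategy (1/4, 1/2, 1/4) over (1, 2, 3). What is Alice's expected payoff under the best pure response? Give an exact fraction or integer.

11/2

a: (2)·(1/4) + (1)·(1/2) + (10)·(1/4) = 7/2.
b: (5)·(1/4) + (8)·(1/2) + (0)·(1/4) = 21/4.
c: (10)·(1/4) + (3)·(1/2) + (6)·(1/4) = 11/2.
The best pure response is c with expected payoff 11/2.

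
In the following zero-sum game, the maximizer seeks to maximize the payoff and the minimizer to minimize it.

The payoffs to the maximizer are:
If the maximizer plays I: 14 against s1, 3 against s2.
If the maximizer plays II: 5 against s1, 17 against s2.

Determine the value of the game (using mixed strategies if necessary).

Row minima are 3 and 5, so the maximizer's maximin is 5; column maxima are 14 and 17, so the minimizer's minimax is 14. These differ, so the equilibrium is in mixed strategies.
Let the maximizer play I with probability p. The minimizer is indifferent when 14p + 5(1−p) = 3p + 17(1−p), giving p = 12/23.
Let the minimizer play s1 with probability q. The maximizer is indifferent when 14q + 3(1−q) = 5q + 17(1−q), giving q = 14/23.
The value is 14·(14/23) + (3)·(9/23) = 223/23.

223/23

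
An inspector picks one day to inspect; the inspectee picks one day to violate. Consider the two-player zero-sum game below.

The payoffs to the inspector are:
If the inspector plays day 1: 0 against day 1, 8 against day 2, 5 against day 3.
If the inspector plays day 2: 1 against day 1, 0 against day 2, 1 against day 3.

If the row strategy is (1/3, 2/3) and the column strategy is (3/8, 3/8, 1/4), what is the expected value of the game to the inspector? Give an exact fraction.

11/6

Against (3/8, 3/8, 1/4), each row's expected payoff is day 1: 17/4; day 2: 5/8.
Taking the (1/3, 2/3)-weighted average: (1/3)·(17/4) + (2/3)·(5/8) = 11/6.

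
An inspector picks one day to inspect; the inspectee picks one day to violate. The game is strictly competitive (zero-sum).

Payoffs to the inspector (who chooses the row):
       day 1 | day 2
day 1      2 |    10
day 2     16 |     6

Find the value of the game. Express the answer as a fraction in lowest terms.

74/9

Row minima are 2 and 6, so the inspector's maximin is 6; column maxima are 16 and 10, so the inspectee's minimax is 10. These differ, so the equilibrium is in mixed strategies.
Let the inspector play day 1 with probability p. The inspectee is indifferent when 2p + 16(1−p) = 10p + 6(1−p), giving p = 5/9.
Let the inspectee play day 1 with probability q. The inspector is indifferent when 2q + 10(1−q) = 16q + 6(1−q), giving q = 2/9.
The value is 2·(2/9) + (10)·(7/9) = 74/9.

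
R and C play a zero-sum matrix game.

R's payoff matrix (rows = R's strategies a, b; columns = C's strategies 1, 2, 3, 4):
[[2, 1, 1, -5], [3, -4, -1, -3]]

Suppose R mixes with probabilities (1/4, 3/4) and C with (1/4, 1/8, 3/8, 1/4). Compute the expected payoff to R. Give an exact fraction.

Against (1/4, 1/8, 3/8, 1/4), each row's expected payoff is a: -1/4; b: -7/8.
Taking the (1/4, 3/4)-weighted average: (1/4)·(-1/4) + (3/4)·(-7/8) = -23/32.

-23/32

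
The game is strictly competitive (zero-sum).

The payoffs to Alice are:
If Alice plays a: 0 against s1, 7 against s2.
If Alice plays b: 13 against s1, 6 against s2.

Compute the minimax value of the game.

13/2

Row minima are 0 and 6, so Alice's maximin is 6; column maxima are 13 and 7, so Bob's minimax is 7. These differ, so the equilibrium is in mixed strategies.
Let Alice play a with probability p. Bob is indifferent when 13(1−p) = 7p + 6(1−p), giving p = 1/2.
Let Bob play s1 with probability q. Alice is indifferent when 7(1−q) = 13q + 6(1−q), giving q = 1/14.
The value is 0·(1/14) + (7)·(13/14) = 13/2.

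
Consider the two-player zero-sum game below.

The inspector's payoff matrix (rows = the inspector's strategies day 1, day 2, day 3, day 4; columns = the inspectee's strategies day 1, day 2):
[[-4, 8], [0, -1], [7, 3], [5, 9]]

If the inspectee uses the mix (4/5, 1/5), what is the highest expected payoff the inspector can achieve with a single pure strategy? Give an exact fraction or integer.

day 1: (-4)·(4/5) + (8)·(1/5) = -8/5.
day 2: (0)·(4/5) + (-1)·(1/5) = -1/5.
day 3: (7)·(4/5) + (3)·(1/5) = 31/5.
day 4: (5)·(4/5) + (9)·(1/5) = 29/5.
The best pure response is day 3 with expected payoff 31/5.

31/5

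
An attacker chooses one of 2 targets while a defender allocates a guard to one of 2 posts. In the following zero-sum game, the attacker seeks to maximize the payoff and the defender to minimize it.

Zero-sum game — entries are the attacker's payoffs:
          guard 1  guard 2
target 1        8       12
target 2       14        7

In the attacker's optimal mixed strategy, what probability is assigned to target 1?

7/11

Row minima are 8 and 7, so the attacker's maximin is 8; column maxima are 14 and 12, so the defender's minimax is 12. These differ, so the equilibrium is in mixed strategies.
Let the attacker play target 1 with probability p. The defender is indifferent when 8p + 14(1−p) = 12p + 7(1−p), giving p = 7/11.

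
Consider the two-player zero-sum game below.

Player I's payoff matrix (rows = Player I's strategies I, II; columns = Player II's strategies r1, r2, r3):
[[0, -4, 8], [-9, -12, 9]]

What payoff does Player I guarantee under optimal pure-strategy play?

-4

Row minima: -4, -12 → Player I's maximin is -4.
Column maxima: 0, -4, 9 → Player II's minimax is -4.
They coincide at (I, r2), so the value is -4.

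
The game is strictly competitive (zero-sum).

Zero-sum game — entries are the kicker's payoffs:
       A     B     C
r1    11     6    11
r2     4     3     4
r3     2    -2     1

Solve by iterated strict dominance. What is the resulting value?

Row r3 is strictly dominated by row r1 (11>2, 6>-2, 11>1); eliminate r3.
Row r2 is strictly dominated by row r1 (11>4, 6>3, 11>4); eliminate r2.
Column C is strictly dominated by B for the goalkeeper (6<11); eliminate C.
Column A is strictly dominated by B for the goalkeeper (6<11); eliminate A.
Only (r1, B) remains, with payoff 6.

6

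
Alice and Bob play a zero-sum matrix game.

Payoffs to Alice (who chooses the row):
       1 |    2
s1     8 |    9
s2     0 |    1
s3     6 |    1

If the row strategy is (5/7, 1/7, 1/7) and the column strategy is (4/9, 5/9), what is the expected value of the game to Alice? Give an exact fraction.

419/63

Against (4/9, 5/9), each row's expected payoff is s1: 77/9; s2: 5/9; s3: 29/9.
Taking the (5/7, 1/7, 1/7)-weighted average: (5/7)·(77/9) + (1/7)·(5/9) + (1/7)·(29/9) = 419/63.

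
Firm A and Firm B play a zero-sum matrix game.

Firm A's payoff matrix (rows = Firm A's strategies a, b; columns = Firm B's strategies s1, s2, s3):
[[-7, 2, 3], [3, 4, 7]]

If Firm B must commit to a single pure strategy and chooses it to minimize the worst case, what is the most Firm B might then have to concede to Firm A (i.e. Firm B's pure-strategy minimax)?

3

The worst case (largest entry) in each column is s1: 3, s2: 4, s3: 7.
The best (smallest) of these is 3.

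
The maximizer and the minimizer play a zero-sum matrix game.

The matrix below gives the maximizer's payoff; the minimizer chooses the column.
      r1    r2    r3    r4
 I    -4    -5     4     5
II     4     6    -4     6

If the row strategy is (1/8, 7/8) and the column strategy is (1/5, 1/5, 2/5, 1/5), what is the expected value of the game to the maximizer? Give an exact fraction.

Against (1/5, 1/5, 2/5, 1/5), each row's expected payoff is I: 4/5; II: 8/5.
Taking the (1/8, 7/8)-weighted average: (1/8)·(4/5) + (7/8)·(8/5) = 3/2.

3/2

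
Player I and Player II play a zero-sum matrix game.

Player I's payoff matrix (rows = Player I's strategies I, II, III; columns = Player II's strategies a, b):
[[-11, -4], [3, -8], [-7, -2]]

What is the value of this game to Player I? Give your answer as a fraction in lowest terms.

-31/8

Row I is strictly dominated by row III, so Player I never plays it.
The remaining 2×2 game on (II, III) × (a, b) has no saddle point. Let Player I play II with probability p; indifference gives 3p − 7(1−p) = −8p − 2(1−p), so p = 5/16.
Similarly Player II's optimal q on a is 3/8, and the value is 3·(3/8) + (-8)·(5/8) = -31/8.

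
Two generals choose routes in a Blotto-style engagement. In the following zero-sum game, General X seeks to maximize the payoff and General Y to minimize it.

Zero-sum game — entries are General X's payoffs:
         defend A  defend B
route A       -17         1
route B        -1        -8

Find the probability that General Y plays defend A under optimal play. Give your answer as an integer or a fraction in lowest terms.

9/25

Row minima are -17 and -8, so General X's maximin is -8; column maxima are -1 and 1, so General Y's minimax is -1. These differ, so the equilibrium is in mixed strategies.
Let General Y play defend A with probability q. General X is indifferent when −17q + (1−q) = −q − 8(1−q), giving q = 9/25.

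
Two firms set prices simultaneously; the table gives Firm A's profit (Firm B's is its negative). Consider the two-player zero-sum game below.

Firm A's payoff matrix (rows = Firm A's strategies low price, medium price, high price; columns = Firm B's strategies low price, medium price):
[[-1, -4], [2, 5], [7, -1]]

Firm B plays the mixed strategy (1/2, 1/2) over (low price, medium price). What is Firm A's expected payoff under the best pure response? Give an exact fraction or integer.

low price: (-1)·(1/2) + (-4)·(1/2) = -5/2.
medium price: (2)·(1/2) + (5)·(1/2) = 7/2.
high price: (7)·(1/2) + (-1)·(1/2) = 3.
The best pure response is medium price with expected payoff 7/2.

7/2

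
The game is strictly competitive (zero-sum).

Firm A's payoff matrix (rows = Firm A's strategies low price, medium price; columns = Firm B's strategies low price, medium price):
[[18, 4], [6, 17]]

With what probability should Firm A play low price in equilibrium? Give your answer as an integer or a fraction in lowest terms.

Row minima are 4 and 6, so Firm A's maximin is 6; column maxima are 18 and 17, so Firm B's minimax is 17. These differ, so the equilibrium is in mixed strategies.
Let Firm A play low price with probability p. Firm B is indifferent when 18p + 6(1−p) = 4p + 17(1−p), giving p = 11/25.

11/25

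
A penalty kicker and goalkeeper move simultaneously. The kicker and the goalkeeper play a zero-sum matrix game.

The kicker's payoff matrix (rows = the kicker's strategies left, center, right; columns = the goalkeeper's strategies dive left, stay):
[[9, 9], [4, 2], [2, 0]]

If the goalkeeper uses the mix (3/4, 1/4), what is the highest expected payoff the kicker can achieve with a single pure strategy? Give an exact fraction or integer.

9

left: (9)·(3/4) + (9)·(1/4) = 9.
center: (4)·(3/4) + (2)·(1/4) = 7/2.
right: (2)·(3/4) + (0)·(1/4) = 3/2.
The best pure response is left with expected payoff 9.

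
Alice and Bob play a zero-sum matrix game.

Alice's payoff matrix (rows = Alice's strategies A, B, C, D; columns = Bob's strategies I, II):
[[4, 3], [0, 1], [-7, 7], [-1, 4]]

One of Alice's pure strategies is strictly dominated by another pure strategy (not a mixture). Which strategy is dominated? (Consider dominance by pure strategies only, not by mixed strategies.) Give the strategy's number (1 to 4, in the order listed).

Compare B with A: 4 > 0, 3 > 1.
So A strictly dominates B for Alice; B is strictly dominated.

2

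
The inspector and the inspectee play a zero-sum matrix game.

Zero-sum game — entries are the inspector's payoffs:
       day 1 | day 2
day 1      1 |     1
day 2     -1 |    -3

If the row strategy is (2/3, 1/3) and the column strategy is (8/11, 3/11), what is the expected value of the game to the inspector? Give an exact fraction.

Against (8/11, 3/11), each row's expected payoff is day 1: 1; day 2: -17/11.
Taking the (2/3, 1/3)-weighted average: (2/3)·(1) + (1/3)·(-17/11) = 5/33.

5/33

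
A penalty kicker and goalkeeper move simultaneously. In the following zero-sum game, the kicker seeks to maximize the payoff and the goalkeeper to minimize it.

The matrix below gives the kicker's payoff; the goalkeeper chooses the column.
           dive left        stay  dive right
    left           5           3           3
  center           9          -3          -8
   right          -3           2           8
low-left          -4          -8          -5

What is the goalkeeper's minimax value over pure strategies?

The worst case (largest entry) in each column is dive left: 9, stay: 3, dive right: 8.
The best (smallest) of these is 3.

3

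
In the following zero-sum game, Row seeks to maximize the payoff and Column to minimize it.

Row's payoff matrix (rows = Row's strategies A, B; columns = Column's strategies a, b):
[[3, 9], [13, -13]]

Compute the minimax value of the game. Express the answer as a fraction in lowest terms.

39/8

Row minima are 3 and -13, so Row's maximin is 3; column maxima are 13 and 9, so Column's minimax is 9. These differ, so the equilibrium is in mixed strategies.
Let Row play A with probability p. Column is indifferent when 3p + 13(1−p) = 9p − 13(1−p), giving p = 13/16.
Let Column play a with probability q. Row is indifferent when 3q + 9(1−q) = 13q − 13(1−q), giving q = 11/16.
The value is 3·(11/16) + (9)·(5/16) = 39/8.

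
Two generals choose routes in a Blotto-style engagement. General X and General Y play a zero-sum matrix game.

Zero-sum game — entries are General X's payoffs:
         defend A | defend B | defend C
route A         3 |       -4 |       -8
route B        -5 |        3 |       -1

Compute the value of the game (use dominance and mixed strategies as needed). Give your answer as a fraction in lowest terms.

-43/15

Column defend B is strictly dominated by defend C for General Y (it gives General X more in every row).
The remaining 2×2 game on (route A, route B) × (defend A, defend C) has no saddle point. Let General X play route A with probability p; indifference gives 3p − 5(1−p) = −8p − (1−p), so p = 4/15.
Similarly General Y's optimal q on defend A is 7/15, and the value is 3·(7/15) + (-8)·(8/15) = -43/15.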